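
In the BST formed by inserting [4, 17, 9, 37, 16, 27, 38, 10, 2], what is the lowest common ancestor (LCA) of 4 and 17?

Tree insertion order: [4, 17, 9, 37, 16, 27, 38, 10, 2]
Tree (level-order array): [4, 2, 17, None, None, 9, 37, None, 16, 27, 38, 10]
In a BST, the LCA of p=4, q=17 is the first node v on the
root-to-leaf path with p <= v <= q (go left if both < v, right if both > v).
Walk from root:
  at 4: 4 <= 4 <= 17, this is the LCA
LCA = 4


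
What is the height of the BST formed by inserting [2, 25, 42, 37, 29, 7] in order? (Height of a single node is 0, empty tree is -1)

Insertion order: [2, 25, 42, 37, 29, 7]
Tree (level-order array): [2, None, 25, 7, 42, None, None, 37, None, 29]
Compute height bottom-up (empty subtree = -1):
  height(7) = 1 + max(-1, -1) = 0
  height(29) = 1 + max(-1, -1) = 0
  height(37) = 1 + max(0, -1) = 1
  height(42) = 1 + max(1, -1) = 2
  height(25) = 1 + max(0, 2) = 3
  height(2) = 1 + max(-1, 3) = 4
Height = 4


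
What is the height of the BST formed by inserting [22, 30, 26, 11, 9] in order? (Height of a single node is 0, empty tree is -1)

Insertion order: [22, 30, 26, 11, 9]
Tree (level-order array): [22, 11, 30, 9, None, 26]
Compute height bottom-up (empty subtree = -1):
  height(9) = 1 + max(-1, -1) = 0
  height(11) = 1 + max(0, -1) = 1
  height(26) = 1 + max(-1, -1) = 0
  height(30) = 1 + max(0, -1) = 1
  height(22) = 1 + max(1, 1) = 2
Height = 2


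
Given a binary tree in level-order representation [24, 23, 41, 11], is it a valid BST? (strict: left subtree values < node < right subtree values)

Level-order array: [24, 23, 41, 11]
Validate using subtree bounds (lo, hi): at each node, require lo < value < hi,
then recurse left with hi=value and right with lo=value.
Preorder trace (stopping at first violation):
  at node 24 with bounds (-inf, +inf): OK
  at node 23 with bounds (-inf, 24): OK
  at node 11 with bounds (-inf, 23): OK
  at node 41 with bounds (24, +inf): OK
No violation found at any node.
Result: Valid BST


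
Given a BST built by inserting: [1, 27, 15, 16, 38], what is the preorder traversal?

Tree insertion order: [1, 27, 15, 16, 38]
Tree (level-order array): [1, None, 27, 15, 38, None, 16]
Preorder traversal: [1, 27, 15, 16, 38]


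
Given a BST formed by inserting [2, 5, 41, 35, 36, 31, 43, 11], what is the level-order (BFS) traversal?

Tree insertion order: [2, 5, 41, 35, 36, 31, 43, 11]
Tree (level-order array): [2, None, 5, None, 41, 35, 43, 31, 36, None, None, 11]
BFS from the root, enqueuing left then right child of each popped node:
  queue [2] -> pop 2, enqueue [5], visited so far: [2]
  queue [5] -> pop 5, enqueue [41], visited so far: [2, 5]
  queue [41] -> pop 41, enqueue [35, 43], visited so far: [2, 5, 41]
  queue [35, 43] -> pop 35, enqueue [31, 36], visited so far: [2, 5, 41, 35]
  queue [43, 31, 36] -> pop 43, enqueue [none], visited so far: [2, 5, 41, 35, 43]
  queue [31, 36] -> pop 31, enqueue [11], visited so far: [2, 5, 41, 35, 43, 31]
  queue [36, 11] -> pop 36, enqueue [none], visited so far: [2, 5, 41, 35, 43, 31, 36]
  queue [11] -> pop 11, enqueue [none], visited so far: [2, 5, 41, 35, 43, 31, 36, 11]
Result: [2, 5, 41, 35, 43, 31, 36, 11]


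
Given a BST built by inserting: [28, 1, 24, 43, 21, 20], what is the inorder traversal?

Tree insertion order: [28, 1, 24, 43, 21, 20]
Tree (level-order array): [28, 1, 43, None, 24, None, None, 21, None, 20]
Inorder traversal: [1, 20, 21, 24, 28, 43]


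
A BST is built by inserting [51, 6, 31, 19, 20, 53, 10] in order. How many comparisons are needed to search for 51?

Search path for 51: 51
Found: True
Comparisons: 1


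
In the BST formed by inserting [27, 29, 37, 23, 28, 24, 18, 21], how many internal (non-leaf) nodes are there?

Tree built from: [27, 29, 37, 23, 28, 24, 18, 21]
Tree (level-order array): [27, 23, 29, 18, 24, 28, 37, None, 21]
Rule: An internal node has at least one child.
Per-node child counts:
  node 27: 2 child(ren)
  node 23: 2 child(ren)
  node 18: 1 child(ren)
  node 21: 0 child(ren)
  node 24: 0 child(ren)
  node 29: 2 child(ren)
  node 28: 0 child(ren)
  node 37: 0 child(ren)
Matching nodes: [27, 23, 18, 29]
Count of internal (non-leaf) nodes: 4


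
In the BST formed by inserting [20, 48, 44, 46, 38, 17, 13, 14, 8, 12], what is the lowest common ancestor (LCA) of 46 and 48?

Tree insertion order: [20, 48, 44, 46, 38, 17, 13, 14, 8, 12]
Tree (level-order array): [20, 17, 48, 13, None, 44, None, 8, 14, 38, 46, None, 12]
In a BST, the LCA of p=46, q=48 is the first node v on the
root-to-leaf path with p <= v <= q (go left if both < v, right if both > v).
Walk from root:
  at 20: both 46 and 48 > 20, go right
  at 48: 46 <= 48 <= 48, this is the LCA
LCA = 48


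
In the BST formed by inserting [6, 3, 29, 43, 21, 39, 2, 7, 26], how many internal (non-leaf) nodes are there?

Tree built from: [6, 3, 29, 43, 21, 39, 2, 7, 26]
Tree (level-order array): [6, 3, 29, 2, None, 21, 43, None, None, 7, 26, 39]
Rule: An internal node has at least one child.
Per-node child counts:
  node 6: 2 child(ren)
  node 3: 1 child(ren)
  node 2: 0 child(ren)
  node 29: 2 child(ren)
  node 21: 2 child(ren)
  node 7: 0 child(ren)
  node 26: 0 child(ren)
  node 43: 1 child(ren)
  node 39: 0 child(ren)
Matching nodes: [6, 3, 29, 21, 43]
Count of internal (non-leaf) nodes: 5


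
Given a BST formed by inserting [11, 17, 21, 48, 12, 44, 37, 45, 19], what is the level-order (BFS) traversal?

Tree insertion order: [11, 17, 21, 48, 12, 44, 37, 45, 19]
Tree (level-order array): [11, None, 17, 12, 21, None, None, 19, 48, None, None, 44, None, 37, 45]
BFS from the root, enqueuing left then right child of each popped node:
  queue [11] -> pop 11, enqueue [17], visited so far: [11]
  queue [17] -> pop 17, enqueue [12, 21], visited so far: [11, 17]
  queue [12, 21] -> pop 12, enqueue [none], visited so far: [11, 17, 12]
  queue [21] -> pop 21, enqueue [19, 48], visited so far: [11, 17, 12, 21]
  queue [19, 48] -> pop 19, enqueue [none], visited so far: [11, 17, 12, 21, 19]
  queue [48] -> pop 48, enqueue [44], visited so far: [11, 17, 12, 21, 19, 48]
  queue [44] -> pop 44, enqueue [37, 45], visited so far: [11, 17, 12, 21, 19, 48, 44]
  queue [37, 45] -> pop 37, enqueue [none], visited so far: [11, 17, 12, 21, 19, 48, 44, 37]
  queue [45] -> pop 45, enqueue [none], visited so far: [11, 17, 12, 21, 19, 48, 44, 37, 45]
Result: [11, 17, 12, 21, 19, 48, 44, 37, 45]


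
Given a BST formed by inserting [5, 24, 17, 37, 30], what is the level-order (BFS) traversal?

Tree insertion order: [5, 24, 17, 37, 30]
Tree (level-order array): [5, None, 24, 17, 37, None, None, 30]
BFS from the root, enqueuing left then right child of each popped node:
  queue [5] -> pop 5, enqueue [24], visited so far: [5]
  queue [24] -> pop 24, enqueue [17, 37], visited so far: [5, 24]
  queue [17, 37] -> pop 17, enqueue [none], visited so far: [5, 24, 17]
  queue [37] -> pop 37, enqueue [30], visited so far: [5, 24, 17, 37]
  queue [30] -> pop 30, enqueue [none], visited so far: [5, 24, 17, 37, 30]
Result: [5, 24, 17, 37, 30]


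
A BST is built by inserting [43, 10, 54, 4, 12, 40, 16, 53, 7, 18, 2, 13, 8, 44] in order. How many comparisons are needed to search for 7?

Search path for 7: 43 -> 10 -> 4 -> 7
Found: True
Comparisons: 4


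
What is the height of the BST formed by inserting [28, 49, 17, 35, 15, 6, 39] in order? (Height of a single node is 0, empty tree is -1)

Insertion order: [28, 49, 17, 35, 15, 6, 39]
Tree (level-order array): [28, 17, 49, 15, None, 35, None, 6, None, None, 39]
Compute height bottom-up (empty subtree = -1):
  height(6) = 1 + max(-1, -1) = 0
  height(15) = 1 + max(0, -1) = 1
  height(17) = 1 + max(1, -1) = 2
  height(39) = 1 + max(-1, -1) = 0
  height(35) = 1 + max(-1, 0) = 1
  height(49) = 1 + max(1, -1) = 2
  height(28) = 1 + max(2, 2) = 3
Height = 3


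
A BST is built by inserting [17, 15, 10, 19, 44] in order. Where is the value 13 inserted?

Starting tree (level order): [17, 15, 19, 10, None, None, 44]
Insertion path: 17 -> 15 -> 10
Result: insert 13 as right child of 10
Final tree (level order): [17, 15, 19, 10, None, None, 44, None, 13]


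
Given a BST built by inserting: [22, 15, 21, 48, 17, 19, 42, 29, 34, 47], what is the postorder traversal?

Tree insertion order: [22, 15, 21, 48, 17, 19, 42, 29, 34, 47]
Tree (level-order array): [22, 15, 48, None, 21, 42, None, 17, None, 29, 47, None, 19, None, 34]
Postorder traversal: [19, 17, 21, 15, 34, 29, 47, 42, 48, 22]


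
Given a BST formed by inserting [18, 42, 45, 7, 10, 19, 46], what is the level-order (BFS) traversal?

Tree insertion order: [18, 42, 45, 7, 10, 19, 46]
Tree (level-order array): [18, 7, 42, None, 10, 19, 45, None, None, None, None, None, 46]
BFS from the root, enqueuing left then right child of each popped node:
  queue [18] -> pop 18, enqueue [7, 42], visited so far: [18]
  queue [7, 42] -> pop 7, enqueue [10], visited so far: [18, 7]
  queue [42, 10] -> pop 42, enqueue [19, 45], visited so far: [18, 7, 42]
  queue [10, 19, 45] -> pop 10, enqueue [none], visited so far: [18, 7, 42, 10]
  queue [19, 45] -> pop 19, enqueue [none], visited so far: [18, 7, 42, 10, 19]
  queue [45] -> pop 45, enqueue [46], visited so far: [18, 7, 42, 10, 19, 45]
  queue [46] -> pop 46, enqueue [none], visited so far: [18, 7, 42, 10, 19, 45, 46]
Result: [18, 7, 42, 10, 19, 45, 46]


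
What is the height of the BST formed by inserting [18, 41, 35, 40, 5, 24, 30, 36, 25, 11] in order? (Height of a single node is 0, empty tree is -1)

Insertion order: [18, 41, 35, 40, 5, 24, 30, 36, 25, 11]
Tree (level-order array): [18, 5, 41, None, 11, 35, None, None, None, 24, 40, None, 30, 36, None, 25]
Compute height bottom-up (empty subtree = -1):
  height(11) = 1 + max(-1, -1) = 0
  height(5) = 1 + max(-1, 0) = 1
  height(25) = 1 + max(-1, -1) = 0
  height(30) = 1 + max(0, -1) = 1
  height(24) = 1 + max(-1, 1) = 2
  height(36) = 1 + max(-1, -1) = 0
  height(40) = 1 + max(0, -1) = 1
  height(35) = 1 + max(2, 1) = 3
  height(41) = 1 + max(3, -1) = 4
  height(18) = 1 + max(1, 4) = 5
Height = 5


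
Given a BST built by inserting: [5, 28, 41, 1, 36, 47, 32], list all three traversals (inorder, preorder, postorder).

Tree insertion order: [5, 28, 41, 1, 36, 47, 32]
Tree (level-order array): [5, 1, 28, None, None, None, 41, 36, 47, 32]
Inorder (L, root, R): [1, 5, 28, 32, 36, 41, 47]
Preorder (root, L, R): [5, 1, 28, 41, 36, 32, 47]
Postorder (L, R, root): [1, 32, 36, 47, 41, 28, 5]


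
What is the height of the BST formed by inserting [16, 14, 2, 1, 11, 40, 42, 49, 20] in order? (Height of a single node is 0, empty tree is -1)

Insertion order: [16, 14, 2, 1, 11, 40, 42, 49, 20]
Tree (level-order array): [16, 14, 40, 2, None, 20, 42, 1, 11, None, None, None, 49]
Compute height bottom-up (empty subtree = -1):
  height(1) = 1 + max(-1, -1) = 0
  height(11) = 1 + max(-1, -1) = 0
  height(2) = 1 + max(0, 0) = 1
  height(14) = 1 + max(1, -1) = 2
  height(20) = 1 + max(-1, -1) = 0
  height(49) = 1 + max(-1, -1) = 0
  height(42) = 1 + max(-1, 0) = 1
  height(40) = 1 + max(0, 1) = 2
  height(16) = 1 + max(2, 2) = 3
Height = 3


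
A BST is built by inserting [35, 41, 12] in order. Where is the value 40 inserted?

Starting tree (level order): [35, 12, 41]
Insertion path: 35 -> 41
Result: insert 40 as left child of 41
Final tree (level order): [35, 12, 41, None, None, 40]


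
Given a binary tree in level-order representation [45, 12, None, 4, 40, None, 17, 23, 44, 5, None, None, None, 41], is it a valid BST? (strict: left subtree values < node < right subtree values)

Level-order array: [45, 12, None, 4, 40, None, 17, 23, 44, 5, None, None, None, 41]
Validate using subtree bounds (lo, hi): at each node, require lo < value < hi,
then recurse left with hi=value and right with lo=value.
Preorder trace (stopping at first violation):
  at node 45 with bounds (-inf, +inf): OK
  at node 12 with bounds (-inf, 45): OK
  at node 4 with bounds (-inf, 12): OK
  at node 17 with bounds (4, 12): VIOLATION
Node 17 violates its bound: not (4 < 17 < 12).
Result: Not a valid BST


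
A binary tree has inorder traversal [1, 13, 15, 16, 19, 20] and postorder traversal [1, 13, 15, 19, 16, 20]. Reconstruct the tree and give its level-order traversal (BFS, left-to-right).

Inorder:   [1, 13, 15, 16, 19, 20]
Postorder: [1, 13, 15, 19, 16, 20]
Algorithm: postorder visits root last, so walk postorder right-to-left;
each value is the root of the current inorder slice — split it at that
value, recurse on the right subtree first, then the left.
Recursive splits:
  root=20; inorder splits into left=[1, 13, 15, 16, 19], right=[]
  root=16; inorder splits into left=[1, 13, 15], right=[19]
  root=19; inorder splits into left=[], right=[]
  root=15; inorder splits into left=[1, 13], right=[]
  root=13; inorder splits into left=[1], right=[]
  root=1; inorder splits into left=[], right=[]
Reconstructed level-order: [20, 16, 15, 19, 13, 1]


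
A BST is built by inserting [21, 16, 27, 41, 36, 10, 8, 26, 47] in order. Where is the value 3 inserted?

Starting tree (level order): [21, 16, 27, 10, None, 26, 41, 8, None, None, None, 36, 47]
Insertion path: 21 -> 16 -> 10 -> 8
Result: insert 3 as left child of 8
Final tree (level order): [21, 16, 27, 10, None, 26, 41, 8, None, None, None, 36, 47, 3]


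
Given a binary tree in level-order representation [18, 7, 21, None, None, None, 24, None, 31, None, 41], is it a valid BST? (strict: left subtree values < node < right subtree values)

Level-order array: [18, 7, 21, None, None, None, 24, None, 31, None, 41]
Validate using subtree bounds (lo, hi): at each node, require lo < value < hi,
then recurse left with hi=value and right with lo=value.
Preorder trace (stopping at first violation):
  at node 18 with bounds (-inf, +inf): OK
  at node 7 with bounds (-inf, 18): OK
  at node 21 with bounds (18, +inf): OK
  at node 24 with bounds (21, +inf): OK
  at node 31 with bounds (24, +inf): OK
  at node 41 with bounds (31, +inf): OK
No violation found at any node.
Result: Valid BST


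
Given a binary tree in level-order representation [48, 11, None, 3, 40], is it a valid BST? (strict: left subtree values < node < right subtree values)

Level-order array: [48, 11, None, 3, 40]
Validate using subtree bounds (lo, hi): at each node, require lo < value < hi,
then recurse left with hi=value and right with lo=value.
Preorder trace (stopping at first violation):
  at node 48 with bounds (-inf, +inf): OK
  at node 11 with bounds (-inf, 48): OK
  at node 3 with bounds (-inf, 11): OK
  at node 40 with bounds (11, 48): OK
No violation found at any node.
Result: Valid BST


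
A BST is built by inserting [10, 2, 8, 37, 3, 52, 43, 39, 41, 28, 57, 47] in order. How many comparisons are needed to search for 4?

Search path for 4: 10 -> 2 -> 8 -> 3
Found: False
Comparisons: 4


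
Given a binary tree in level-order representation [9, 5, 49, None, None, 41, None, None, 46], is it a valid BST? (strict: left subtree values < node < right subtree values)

Level-order array: [9, 5, 49, None, None, 41, None, None, 46]
Validate using subtree bounds (lo, hi): at each node, require lo < value < hi,
then recurse left with hi=value and right with lo=value.
Preorder trace (stopping at first violation):
  at node 9 with bounds (-inf, +inf): OK
  at node 5 with bounds (-inf, 9): OK
  at node 49 with bounds (9, +inf): OK
  at node 41 with bounds (9, 49): OK
  at node 46 with bounds (41, 49): OK
No violation found at any node.
Result: Valid BST


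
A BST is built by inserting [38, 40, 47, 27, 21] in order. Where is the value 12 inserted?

Starting tree (level order): [38, 27, 40, 21, None, None, 47]
Insertion path: 38 -> 27 -> 21
Result: insert 12 as left child of 21
Final tree (level order): [38, 27, 40, 21, None, None, 47, 12]


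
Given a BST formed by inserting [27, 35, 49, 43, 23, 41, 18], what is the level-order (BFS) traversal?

Tree insertion order: [27, 35, 49, 43, 23, 41, 18]
Tree (level-order array): [27, 23, 35, 18, None, None, 49, None, None, 43, None, 41]
BFS from the root, enqueuing left then right child of each popped node:
  queue [27] -> pop 27, enqueue [23, 35], visited so far: [27]
  queue [23, 35] -> pop 23, enqueue [18], visited so far: [27, 23]
  queue [35, 18] -> pop 35, enqueue [49], visited so far: [27, 23, 35]
  queue [18, 49] -> pop 18, enqueue [none], visited so far: [27, 23, 35, 18]
  queue [49] -> pop 49, enqueue [43], visited so far: [27, 23, 35, 18, 49]
  queue [43] -> pop 43, enqueue [41], visited so far: [27, 23, 35, 18, 49, 43]
  queue [41] -> pop 41, enqueue [none], visited so far: [27, 23, 35, 18, 49, 43, 41]
Result: [27, 23, 35, 18, 49, 43, 41]


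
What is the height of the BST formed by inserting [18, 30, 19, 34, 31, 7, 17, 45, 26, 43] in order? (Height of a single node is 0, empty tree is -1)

Insertion order: [18, 30, 19, 34, 31, 7, 17, 45, 26, 43]
Tree (level-order array): [18, 7, 30, None, 17, 19, 34, None, None, None, 26, 31, 45, None, None, None, None, 43]
Compute height bottom-up (empty subtree = -1):
  height(17) = 1 + max(-1, -1) = 0
  height(7) = 1 + max(-1, 0) = 1
  height(26) = 1 + max(-1, -1) = 0
  height(19) = 1 + max(-1, 0) = 1
  height(31) = 1 + max(-1, -1) = 0
  height(43) = 1 + max(-1, -1) = 0
  height(45) = 1 + max(0, -1) = 1
  height(34) = 1 + max(0, 1) = 2
  height(30) = 1 + max(1, 2) = 3
  height(18) = 1 + max(1, 3) = 4
Height = 4


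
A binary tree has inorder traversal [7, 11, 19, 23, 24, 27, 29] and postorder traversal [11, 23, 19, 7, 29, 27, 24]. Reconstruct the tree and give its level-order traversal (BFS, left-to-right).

Inorder:   [7, 11, 19, 23, 24, 27, 29]
Postorder: [11, 23, 19, 7, 29, 27, 24]
Algorithm: postorder visits root last, so walk postorder right-to-left;
each value is the root of the current inorder slice — split it at that
value, recurse on the right subtree first, then the left.
Recursive splits:
  root=24; inorder splits into left=[7, 11, 19, 23], right=[27, 29]
  root=27; inorder splits into left=[], right=[29]
  root=29; inorder splits into left=[], right=[]
  root=7; inorder splits into left=[], right=[11, 19, 23]
  root=19; inorder splits into left=[11], right=[23]
  root=23; inorder splits into left=[], right=[]
  root=11; inorder splits into left=[], right=[]
Reconstructed level-order: [24, 7, 27, 19, 29, 11, 23]


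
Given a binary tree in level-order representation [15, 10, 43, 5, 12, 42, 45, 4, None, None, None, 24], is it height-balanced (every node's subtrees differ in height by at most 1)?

Tree (level-order array): [15, 10, 43, 5, 12, 42, 45, 4, None, None, None, 24]
Definition: a tree is height-balanced if, at every node, |h(left) - h(right)| <= 1 (empty subtree has height -1).
Bottom-up per-node check:
  node 4: h_left=-1, h_right=-1, diff=0 [OK], height=0
  node 5: h_left=0, h_right=-1, diff=1 [OK], height=1
  node 12: h_left=-1, h_right=-1, diff=0 [OK], height=0
  node 10: h_left=1, h_right=0, diff=1 [OK], height=2
  node 24: h_left=-1, h_right=-1, diff=0 [OK], height=0
  node 42: h_left=0, h_right=-1, diff=1 [OK], height=1
  node 45: h_left=-1, h_right=-1, diff=0 [OK], height=0
  node 43: h_left=1, h_right=0, diff=1 [OK], height=2
  node 15: h_left=2, h_right=2, diff=0 [OK], height=3
All nodes satisfy the balance condition.
Result: Balanced


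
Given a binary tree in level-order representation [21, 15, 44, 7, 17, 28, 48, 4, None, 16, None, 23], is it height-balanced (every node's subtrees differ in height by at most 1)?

Tree (level-order array): [21, 15, 44, 7, 17, 28, 48, 4, None, 16, None, 23]
Definition: a tree is height-balanced if, at every node, |h(left) - h(right)| <= 1 (empty subtree has height -1).
Bottom-up per-node check:
  node 4: h_left=-1, h_right=-1, diff=0 [OK], height=0
  node 7: h_left=0, h_right=-1, diff=1 [OK], height=1
  node 16: h_left=-1, h_right=-1, diff=0 [OK], height=0
  node 17: h_left=0, h_right=-1, diff=1 [OK], height=1
  node 15: h_left=1, h_right=1, diff=0 [OK], height=2
  node 23: h_left=-1, h_right=-1, diff=0 [OK], height=0
  node 28: h_left=0, h_right=-1, diff=1 [OK], height=1
  node 48: h_left=-1, h_right=-1, diff=0 [OK], height=0
  node 44: h_left=1, h_right=0, diff=1 [OK], height=2
  node 21: h_left=2, h_right=2, diff=0 [OK], height=3
All nodes satisfy the balance condition.
Result: Balanced


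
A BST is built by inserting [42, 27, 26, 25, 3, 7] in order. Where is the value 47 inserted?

Starting tree (level order): [42, 27, None, 26, None, 25, None, 3, None, None, 7]
Insertion path: 42
Result: insert 47 as right child of 42
Final tree (level order): [42, 27, 47, 26, None, None, None, 25, None, 3, None, None, 7]


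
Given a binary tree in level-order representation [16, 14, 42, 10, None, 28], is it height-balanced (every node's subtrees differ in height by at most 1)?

Tree (level-order array): [16, 14, 42, 10, None, 28]
Definition: a tree is height-balanced if, at every node, |h(left) - h(right)| <= 1 (empty subtree has height -1).
Bottom-up per-node check:
  node 10: h_left=-1, h_right=-1, diff=0 [OK], height=0
  node 14: h_left=0, h_right=-1, diff=1 [OK], height=1
  node 28: h_left=-1, h_right=-1, diff=0 [OK], height=0
  node 42: h_left=0, h_right=-1, diff=1 [OK], height=1
  node 16: h_left=1, h_right=1, diff=0 [OK], height=2
All nodes satisfy the balance condition.
Result: Balanced


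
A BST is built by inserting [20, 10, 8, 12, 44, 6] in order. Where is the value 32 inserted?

Starting tree (level order): [20, 10, 44, 8, 12, None, None, 6]
Insertion path: 20 -> 44
Result: insert 32 as left child of 44
Final tree (level order): [20, 10, 44, 8, 12, 32, None, 6]


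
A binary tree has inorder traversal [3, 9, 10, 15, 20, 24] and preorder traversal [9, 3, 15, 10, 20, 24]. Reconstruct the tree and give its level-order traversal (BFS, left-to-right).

Inorder:  [3, 9, 10, 15, 20, 24]
Preorder: [9, 3, 15, 10, 20, 24]
Algorithm: preorder visits root first, so consume preorder in order;
for each root, split the current inorder slice at that value into
left-subtree inorder and right-subtree inorder, then recurse.
Recursive splits:
  root=9; inorder splits into left=[3], right=[10, 15, 20, 24]
  root=3; inorder splits into left=[], right=[]
  root=15; inorder splits into left=[10], right=[20, 24]
  root=10; inorder splits into left=[], right=[]
  root=20; inorder splits into left=[], right=[24]
  root=24; inorder splits into left=[], right=[]
Reconstructed level-order: [9, 3, 15, 10, 20, 24]


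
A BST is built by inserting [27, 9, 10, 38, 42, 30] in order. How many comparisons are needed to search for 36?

Search path for 36: 27 -> 38 -> 30
Found: False
Comparisons: 3


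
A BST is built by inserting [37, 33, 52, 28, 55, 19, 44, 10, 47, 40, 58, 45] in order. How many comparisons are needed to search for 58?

Search path for 58: 37 -> 52 -> 55 -> 58
Found: True
Comparisons: 4


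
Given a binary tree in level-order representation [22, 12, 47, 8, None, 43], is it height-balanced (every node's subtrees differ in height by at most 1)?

Tree (level-order array): [22, 12, 47, 8, None, 43]
Definition: a tree is height-balanced if, at every node, |h(left) - h(right)| <= 1 (empty subtree has height -1).
Bottom-up per-node check:
  node 8: h_left=-1, h_right=-1, diff=0 [OK], height=0
  node 12: h_left=0, h_right=-1, diff=1 [OK], height=1
  node 43: h_left=-1, h_right=-1, diff=0 [OK], height=0
  node 47: h_left=0, h_right=-1, diff=1 [OK], height=1
  node 22: h_left=1, h_right=1, diff=0 [OK], height=2
All nodes satisfy the balance condition.
Result: Balanced


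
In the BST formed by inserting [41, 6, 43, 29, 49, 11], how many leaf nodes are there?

Tree built from: [41, 6, 43, 29, 49, 11]
Tree (level-order array): [41, 6, 43, None, 29, None, 49, 11]
Rule: A leaf has 0 children.
Per-node child counts:
  node 41: 2 child(ren)
  node 6: 1 child(ren)
  node 29: 1 child(ren)
  node 11: 0 child(ren)
  node 43: 1 child(ren)
  node 49: 0 child(ren)
Matching nodes: [11, 49]
Count of leaf nodes: 2


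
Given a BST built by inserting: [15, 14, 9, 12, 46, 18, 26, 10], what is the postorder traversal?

Tree insertion order: [15, 14, 9, 12, 46, 18, 26, 10]
Tree (level-order array): [15, 14, 46, 9, None, 18, None, None, 12, None, 26, 10]
Postorder traversal: [10, 12, 9, 14, 26, 18, 46, 15]


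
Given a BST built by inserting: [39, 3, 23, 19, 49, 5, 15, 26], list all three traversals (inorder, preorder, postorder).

Tree insertion order: [39, 3, 23, 19, 49, 5, 15, 26]
Tree (level-order array): [39, 3, 49, None, 23, None, None, 19, 26, 5, None, None, None, None, 15]
Inorder (L, root, R): [3, 5, 15, 19, 23, 26, 39, 49]
Preorder (root, L, R): [39, 3, 23, 19, 5, 15, 26, 49]
Postorder (L, R, root): [15, 5, 19, 26, 23, 3, 49, 39]


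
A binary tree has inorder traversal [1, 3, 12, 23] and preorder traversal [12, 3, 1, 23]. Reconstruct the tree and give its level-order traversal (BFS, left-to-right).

Inorder:  [1, 3, 12, 23]
Preorder: [12, 3, 1, 23]
Algorithm: preorder visits root first, so consume preorder in order;
for each root, split the current inorder slice at that value into
left-subtree inorder and right-subtree inorder, then recurse.
Recursive splits:
  root=12; inorder splits into left=[1, 3], right=[23]
  root=3; inorder splits into left=[1], right=[]
  root=1; inorder splits into left=[], right=[]
  root=23; inorder splits into left=[], right=[]
Reconstructed level-order: [12, 3, 23, 1]


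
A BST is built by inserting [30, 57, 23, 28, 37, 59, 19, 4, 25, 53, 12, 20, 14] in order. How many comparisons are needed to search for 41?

Search path for 41: 30 -> 57 -> 37 -> 53
Found: False
Comparisons: 4


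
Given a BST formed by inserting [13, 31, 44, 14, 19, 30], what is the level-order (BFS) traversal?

Tree insertion order: [13, 31, 44, 14, 19, 30]
Tree (level-order array): [13, None, 31, 14, 44, None, 19, None, None, None, 30]
BFS from the root, enqueuing left then right child of each popped node:
  queue [13] -> pop 13, enqueue [31], visited so far: [13]
  queue [31] -> pop 31, enqueue [14, 44], visited so far: [13, 31]
  queue [14, 44] -> pop 14, enqueue [19], visited so far: [13, 31, 14]
  queue [44, 19] -> pop 44, enqueue [none], visited so far: [13, 31, 14, 44]
  queue [19] -> pop 19, enqueue [30], visited so far: [13, 31, 14, 44, 19]
  queue [30] -> pop 30, enqueue [none], visited so far: [13, 31, 14, 44, 19, 30]
Result: [13, 31, 14, 44, 19, 30]


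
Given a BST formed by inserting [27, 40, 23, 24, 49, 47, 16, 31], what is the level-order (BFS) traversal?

Tree insertion order: [27, 40, 23, 24, 49, 47, 16, 31]
Tree (level-order array): [27, 23, 40, 16, 24, 31, 49, None, None, None, None, None, None, 47]
BFS from the root, enqueuing left then right child of each popped node:
  queue [27] -> pop 27, enqueue [23, 40], visited so far: [27]
  queue [23, 40] -> pop 23, enqueue [16, 24], visited so far: [27, 23]
  queue [40, 16, 24] -> pop 40, enqueue [31, 49], visited so far: [27, 23, 40]
  queue [16, 24, 31, 49] -> pop 16, enqueue [none], visited so far: [27, 23, 40, 16]
  queue [24, 31, 49] -> pop 24, enqueue [none], visited so far: [27, 23, 40, 16, 24]
  queue [31, 49] -> pop 31, enqueue [none], visited so far: [27, 23, 40, 16, 24, 31]
  queue [49] -> pop 49, enqueue [47], visited so far: [27, 23, 40, 16, 24, 31, 49]
  queue [47] -> pop 47, enqueue [none], visited so far: [27, 23, 40, 16, 24, 31, 49, 47]
Result: [27, 23, 40, 16, 24, 31, 49, 47]


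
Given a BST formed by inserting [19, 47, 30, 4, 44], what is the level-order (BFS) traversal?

Tree insertion order: [19, 47, 30, 4, 44]
Tree (level-order array): [19, 4, 47, None, None, 30, None, None, 44]
BFS from the root, enqueuing left then right child of each popped node:
  queue [19] -> pop 19, enqueue [4, 47], visited so far: [19]
  queue [4, 47] -> pop 4, enqueue [none], visited so far: [19, 4]
  queue [47] -> pop 47, enqueue [30], visited so far: [19, 4, 47]
  queue [30] -> pop 30, enqueue [44], visited so far: [19, 4, 47, 30]
  queue [44] -> pop 44, enqueue [none], visited so far: [19, 4, 47, 30, 44]
Result: [19, 4, 47, 30, 44]


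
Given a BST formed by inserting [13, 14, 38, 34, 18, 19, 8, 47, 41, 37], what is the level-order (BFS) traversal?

Tree insertion order: [13, 14, 38, 34, 18, 19, 8, 47, 41, 37]
Tree (level-order array): [13, 8, 14, None, None, None, 38, 34, 47, 18, 37, 41, None, None, 19]
BFS from the root, enqueuing left then right child of each popped node:
  queue [13] -> pop 13, enqueue [8, 14], visited so far: [13]
  queue [8, 14] -> pop 8, enqueue [none], visited so far: [13, 8]
  queue [14] -> pop 14, enqueue [38], visited so far: [13, 8, 14]
  queue [38] -> pop 38, enqueue [34, 47], visited so far: [13, 8, 14, 38]
  queue [34, 47] -> pop 34, enqueue [18, 37], visited so far: [13, 8, 14, 38, 34]
  queue [47, 18, 37] -> pop 47, enqueue [41], visited so far: [13, 8, 14, 38, 34, 47]
  queue [18, 37, 41] -> pop 18, enqueue [19], visited so far: [13, 8, 14, 38, 34, 47, 18]
  queue [37, 41, 19] -> pop 37, enqueue [none], visited so far: [13, 8, 14, 38, 34, 47, 18, 37]
  queue [41, 19] -> pop 41, enqueue [none], visited so far: [13, 8, 14, 38, 34, 47, 18, 37, 41]
  queue [19] -> pop 19, enqueue [none], visited so far: [13, 8, 14, 38, 34, 47, 18, 37, 41, 19]
Result: [13, 8, 14, 38, 34, 47, 18, 37, 41, 19]


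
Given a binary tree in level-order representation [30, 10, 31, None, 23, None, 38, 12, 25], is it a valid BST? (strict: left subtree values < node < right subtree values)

Level-order array: [30, 10, 31, None, 23, None, 38, 12, 25]
Validate using subtree bounds (lo, hi): at each node, require lo < value < hi,
then recurse left with hi=value and right with lo=value.
Preorder trace (stopping at first violation):
  at node 30 with bounds (-inf, +inf): OK
  at node 10 with bounds (-inf, 30): OK
  at node 23 with bounds (10, 30): OK
  at node 12 with bounds (10, 23): OK
  at node 25 with bounds (23, 30): OK
  at node 31 with bounds (30, +inf): OK
  at node 38 with bounds (31, +inf): OK
No violation found at any node.
Result: Valid BST


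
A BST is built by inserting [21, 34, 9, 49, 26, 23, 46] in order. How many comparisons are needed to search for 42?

Search path for 42: 21 -> 34 -> 49 -> 46
Found: False
Comparisons: 4


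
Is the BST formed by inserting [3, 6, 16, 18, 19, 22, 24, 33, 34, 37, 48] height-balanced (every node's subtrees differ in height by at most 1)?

Tree (level-order array): [3, None, 6, None, 16, None, 18, None, 19, None, 22, None, 24, None, 33, None, 34, None, 37, None, 48]
Definition: a tree is height-balanced if, at every node, |h(left) - h(right)| <= 1 (empty subtree has height -1).
Bottom-up per-node check:
  node 48: h_left=-1, h_right=-1, diff=0 [OK], height=0
  node 37: h_left=-1, h_right=0, diff=1 [OK], height=1
  node 34: h_left=-1, h_right=1, diff=2 [FAIL (|-1-1|=2 > 1)], height=2
  node 33: h_left=-1, h_right=2, diff=3 [FAIL (|-1-2|=3 > 1)], height=3
  node 24: h_left=-1, h_right=3, diff=4 [FAIL (|-1-3|=4 > 1)], height=4
  node 22: h_left=-1, h_right=4, diff=5 [FAIL (|-1-4|=5 > 1)], height=5
  node 19: h_left=-1, h_right=5, diff=6 [FAIL (|-1-5|=6 > 1)], height=6
  node 18: h_left=-1, h_right=6, diff=7 [FAIL (|-1-6|=7 > 1)], height=7
  node 16: h_left=-1, h_right=7, diff=8 [FAIL (|-1-7|=8 > 1)], height=8
  node 6: h_left=-1, h_right=8, diff=9 [FAIL (|-1-8|=9 > 1)], height=9
  node 3: h_left=-1, h_right=9, diff=10 [FAIL (|-1-9|=10 > 1)], height=10
Node 34 violates the condition: |-1 - 1| = 2 > 1.
Result: Not balanced


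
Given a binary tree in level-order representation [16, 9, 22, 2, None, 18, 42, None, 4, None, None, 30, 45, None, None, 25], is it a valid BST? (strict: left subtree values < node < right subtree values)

Level-order array: [16, 9, 22, 2, None, 18, 42, None, 4, None, None, 30, 45, None, None, 25]
Validate using subtree bounds (lo, hi): at each node, require lo < value < hi,
then recurse left with hi=value and right with lo=value.
Preorder trace (stopping at first violation):
  at node 16 with bounds (-inf, +inf): OK
  at node 9 with bounds (-inf, 16): OK
  at node 2 with bounds (-inf, 9): OK
  at node 4 with bounds (2, 9): OK
  at node 22 with bounds (16, +inf): OK
  at node 18 with bounds (16, 22): OK
  at node 42 with bounds (22, +inf): OK
  at node 30 with bounds (22, 42): OK
  at node 25 with bounds (22, 30): OK
  at node 45 with bounds (42, +inf): OK
No violation found at any node.
Result: Valid BST


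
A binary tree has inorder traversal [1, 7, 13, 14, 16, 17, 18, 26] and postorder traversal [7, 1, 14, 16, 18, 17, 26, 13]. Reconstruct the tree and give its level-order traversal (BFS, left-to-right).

Inorder:   [1, 7, 13, 14, 16, 17, 18, 26]
Postorder: [7, 1, 14, 16, 18, 17, 26, 13]
Algorithm: postorder visits root last, so walk postorder right-to-left;
each value is the root of the current inorder slice — split it at that
value, recurse on the right subtree first, then the left.
Recursive splits:
  root=13; inorder splits into left=[1, 7], right=[14, 16, 17, 18, 26]
  root=26; inorder splits into left=[14, 16, 17, 18], right=[]
  root=17; inorder splits into left=[14, 16], right=[18]
  root=18; inorder splits into left=[], right=[]
  root=16; inorder splits into left=[14], right=[]
  root=14; inorder splits into left=[], right=[]
  root=1; inorder splits into left=[], right=[7]
  root=7; inorder splits into left=[], right=[]
Reconstructed level-order: [13, 1, 26, 7, 17, 16, 18, 14]


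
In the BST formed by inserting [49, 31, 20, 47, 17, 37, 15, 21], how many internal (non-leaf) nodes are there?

Tree built from: [49, 31, 20, 47, 17, 37, 15, 21]
Tree (level-order array): [49, 31, None, 20, 47, 17, 21, 37, None, 15]
Rule: An internal node has at least one child.
Per-node child counts:
  node 49: 1 child(ren)
  node 31: 2 child(ren)
  node 20: 2 child(ren)
  node 17: 1 child(ren)
  node 15: 0 child(ren)
  node 21: 0 child(ren)
  node 47: 1 child(ren)
  node 37: 0 child(ren)
Matching nodes: [49, 31, 20, 17, 47]
Count of internal (non-leaf) nodes: 5


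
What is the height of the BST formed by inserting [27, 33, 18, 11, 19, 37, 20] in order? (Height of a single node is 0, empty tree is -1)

Insertion order: [27, 33, 18, 11, 19, 37, 20]
Tree (level-order array): [27, 18, 33, 11, 19, None, 37, None, None, None, 20]
Compute height bottom-up (empty subtree = -1):
  height(11) = 1 + max(-1, -1) = 0
  height(20) = 1 + max(-1, -1) = 0
  height(19) = 1 + max(-1, 0) = 1
  height(18) = 1 + max(0, 1) = 2
  height(37) = 1 + max(-1, -1) = 0
  height(33) = 1 + max(-1, 0) = 1
  height(27) = 1 + max(2, 1) = 3
Height = 3


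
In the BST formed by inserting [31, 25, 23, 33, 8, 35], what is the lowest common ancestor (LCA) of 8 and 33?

Tree insertion order: [31, 25, 23, 33, 8, 35]
Tree (level-order array): [31, 25, 33, 23, None, None, 35, 8]
In a BST, the LCA of p=8, q=33 is the first node v on the
root-to-leaf path with p <= v <= q (go left if both < v, right if both > v).
Walk from root:
  at 31: 8 <= 31 <= 33, this is the LCA
LCA = 31


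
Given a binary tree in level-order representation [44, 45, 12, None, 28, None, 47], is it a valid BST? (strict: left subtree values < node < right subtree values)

Level-order array: [44, 45, 12, None, 28, None, 47]
Validate using subtree bounds (lo, hi): at each node, require lo < value < hi,
then recurse left with hi=value and right with lo=value.
Preorder trace (stopping at first violation):
  at node 44 with bounds (-inf, +inf): OK
  at node 45 with bounds (-inf, 44): VIOLATION
Node 45 violates its bound: not (-inf < 45 < 44).
Result: Not a valid BST


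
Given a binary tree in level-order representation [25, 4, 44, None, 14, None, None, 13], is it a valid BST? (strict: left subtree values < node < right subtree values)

Level-order array: [25, 4, 44, None, 14, None, None, 13]
Validate using subtree bounds (lo, hi): at each node, require lo < value < hi,
then recurse left with hi=value and right with lo=value.
Preorder trace (stopping at first violation):
  at node 25 with bounds (-inf, +inf): OK
  at node 4 with bounds (-inf, 25): OK
  at node 14 with bounds (4, 25): OK
  at node 13 with bounds (4, 14): OK
  at node 44 with bounds (25, +inf): OK
No violation found at any node.
Result: Valid BST


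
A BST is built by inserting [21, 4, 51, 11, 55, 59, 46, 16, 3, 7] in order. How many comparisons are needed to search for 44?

Search path for 44: 21 -> 51 -> 46
Found: False
Comparisons: 3


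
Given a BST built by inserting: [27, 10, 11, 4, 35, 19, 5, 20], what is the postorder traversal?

Tree insertion order: [27, 10, 11, 4, 35, 19, 5, 20]
Tree (level-order array): [27, 10, 35, 4, 11, None, None, None, 5, None, 19, None, None, None, 20]
Postorder traversal: [5, 4, 20, 19, 11, 10, 35, 27]


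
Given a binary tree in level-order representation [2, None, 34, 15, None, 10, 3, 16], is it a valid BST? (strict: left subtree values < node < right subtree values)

Level-order array: [2, None, 34, 15, None, 10, 3, 16]
Validate using subtree bounds (lo, hi): at each node, require lo < value < hi,
then recurse left with hi=value and right with lo=value.
Preorder trace (stopping at first violation):
  at node 2 with bounds (-inf, +inf): OK
  at node 34 with bounds (2, +inf): OK
  at node 15 with bounds (2, 34): OK
  at node 10 with bounds (2, 15): OK
  at node 16 with bounds (2, 10): VIOLATION
Node 16 violates its bound: not (2 < 16 < 10).
Result: Not a valid BST


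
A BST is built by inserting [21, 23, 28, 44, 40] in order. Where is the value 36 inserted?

Starting tree (level order): [21, None, 23, None, 28, None, 44, 40]
Insertion path: 21 -> 23 -> 28 -> 44 -> 40
Result: insert 36 as left child of 40
Final tree (level order): [21, None, 23, None, 28, None, 44, 40, None, 36]


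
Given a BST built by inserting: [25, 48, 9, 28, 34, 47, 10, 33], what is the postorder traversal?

Tree insertion order: [25, 48, 9, 28, 34, 47, 10, 33]
Tree (level-order array): [25, 9, 48, None, 10, 28, None, None, None, None, 34, 33, 47]
Postorder traversal: [10, 9, 33, 47, 34, 28, 48, 25]


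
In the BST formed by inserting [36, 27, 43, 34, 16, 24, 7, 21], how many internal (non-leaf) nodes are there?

Tree built from: [36, 27, 43, 34, 16, 24, 7, 21]
Tree (level-order array): [36, 27, 43, 16, 34, None, None, 7, 24, None, None, None, None, 21]
Rule: An internal node has at least one child.
Per-node child counts:
  node 36: 2 child(ren)
  node 27: 2 child(ren)
  node 16: 2 child(ren)
  node 7: 0 child(ren)
  node 24: 1 child(ren)
  node 21: 0 child(ren)
  node 34: 0 child(ren)
  node 43: 0 child(ren)
Matching nodes: [36, 27, 16, 24]
Count of internal (non-leaf) nodes: 4


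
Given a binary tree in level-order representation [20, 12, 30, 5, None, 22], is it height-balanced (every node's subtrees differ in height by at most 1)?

Tree (level-order array): [20, 12, 30, 5, None, 22]
Definition: a tree is height-balanced if, at every node, |h(left) - h(right)| <= 1 (empty subtree has height -1).
Bottom-up per-node check:
  node 5: h_left=-1, h_right=-1, diff=0 [OK], height=0
  node 12: h_left=0, h_right=-1, diff=1 [OK], height=1
  node 22: h_left=-1, h_right=-1, diff=0 [OK], height=0
  node 30: h_left=0, h_right=-1, diff=1 [OK], height=1
  node 20: h_left=1, h_right=1, diff=0 [OK], height=2
All nodes satisfy the balance condition.
Result: Balanced


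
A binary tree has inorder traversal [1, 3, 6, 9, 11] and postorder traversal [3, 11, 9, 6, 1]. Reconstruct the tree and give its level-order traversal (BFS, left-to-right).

Inorder:   [1, 3, 6, 9, 11]
Postorder: [3, 11, 9, 6, 1]
Algorithm: postorder visits root last, so walk postorder right-to-left;
each value is the root of the current inorder slice — split it at that
value, recurse on the right subtree first, then the left.
Recursive splits:
  root=1; inorder splits into left=[], right=[3, 6, 9, 11]
  root=6; inorder splits into left=[3], right=[9, 11]
  root=9; inorder splits into left=[], right=[11]
  root=11; inorder splits into left=[], right=[]
  root=3; inorder splits into left=[], right=[]
Reconstructed level-order: [1, 6, 3, 9, 11]


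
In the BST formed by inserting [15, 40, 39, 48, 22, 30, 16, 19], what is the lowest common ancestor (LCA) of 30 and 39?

Tree insertion order: [15, 40, 39, 48, 22, 30, 16, 19]
Tree (level-order array): [15, None, 40, 39, 48, 22, None, None, None, 16, 30, None, 19]
In a BST, the LCA of p=30, q=39 is the first node v on the
root-to-leaf path with p <= v <= q (go left if both < v, right if both > v).
Walk from root:
  at 15: both 30 and 39 > 15, go right
  at 40: both 30 and 39 < 40, go left
  at 39: 30 <= 39 <= 39, this is the LCA
LCA = 39
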